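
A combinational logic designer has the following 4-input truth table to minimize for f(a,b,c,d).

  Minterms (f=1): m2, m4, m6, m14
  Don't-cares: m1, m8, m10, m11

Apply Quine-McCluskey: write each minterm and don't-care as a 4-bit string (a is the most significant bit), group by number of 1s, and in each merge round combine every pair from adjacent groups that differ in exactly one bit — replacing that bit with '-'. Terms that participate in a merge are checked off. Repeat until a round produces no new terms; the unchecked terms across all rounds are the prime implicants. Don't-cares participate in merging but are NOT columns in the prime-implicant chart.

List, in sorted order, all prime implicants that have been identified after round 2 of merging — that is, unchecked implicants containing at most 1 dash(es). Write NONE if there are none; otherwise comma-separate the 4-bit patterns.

0001, 01-0, 10-0, 101-

[col 0] 0001, 0010*, 0100*, 0110*, 1000*, 1010*, 1011*, 1110*
[col 1] -010*, -110*, 0-10*, 01-0, 1-10*, 10-0, 101-
[col 2] --10
Prime implicants: --10, 0001, 01-0, 10-0, 101-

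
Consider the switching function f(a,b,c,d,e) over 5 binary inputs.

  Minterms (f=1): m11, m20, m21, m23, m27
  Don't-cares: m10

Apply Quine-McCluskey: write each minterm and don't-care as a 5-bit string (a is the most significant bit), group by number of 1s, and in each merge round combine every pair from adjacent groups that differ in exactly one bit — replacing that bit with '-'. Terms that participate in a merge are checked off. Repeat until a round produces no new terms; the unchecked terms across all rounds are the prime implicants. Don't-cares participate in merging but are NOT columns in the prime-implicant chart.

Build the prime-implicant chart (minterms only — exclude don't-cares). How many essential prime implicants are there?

3

[col 0] 01010*, 01011*, 10100*, 10101*, 10111*, 11011*
[col 1] -1011, 0101-, 101-1, 1010-
Prime implicants: -1011, 0101-, 101-1, 1010-
PI chart (minterm → PIs covering it):
  11 | -1011,0101-
  20 | 1010-  (sole → essential)
  21 | 101-1,1010-
  23 | 101-1  (sole → essential)
  27 | -1011  (sole → essential)
Essential prime implicants: -1011, 101-1, 1010-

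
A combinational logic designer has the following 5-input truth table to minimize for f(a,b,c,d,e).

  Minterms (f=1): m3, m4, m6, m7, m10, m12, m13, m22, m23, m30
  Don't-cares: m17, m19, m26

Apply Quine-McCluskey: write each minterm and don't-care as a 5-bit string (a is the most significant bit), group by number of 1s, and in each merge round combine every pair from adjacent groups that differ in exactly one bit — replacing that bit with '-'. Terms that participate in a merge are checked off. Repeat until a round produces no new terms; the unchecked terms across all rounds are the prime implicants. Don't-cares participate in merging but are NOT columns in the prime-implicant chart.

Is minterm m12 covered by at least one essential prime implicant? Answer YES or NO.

YES

size-2^0 implicants → 00011(✓)  00100(✓)  00110(✓)  00111(✓)  01010(✓)  01100(✓)  01101(✓)  10001(✓)  10011(✓)  10110(✓)  10111(✓)  11010(✓)  11110(✓)
size-2^1 implicants → -0011(✓)  -0110(✓)  -0111(✓)  -1010  0-100  00-11(✓)  001-0  0011-(✓)  0110-  1-110  10-11(✓)  100-1  1011-(✓)  11-10
size-2^2 implicants → -0-11  -011-
Unchecked terms (primes): -0-11, -011-, -1010, 0-100, 001-0, 0110-, 1-110, 100-1, 11-10
Minterm coverage:
  m3 ⊆ -0-11 [E]
  m4 ⊆ 0-100,001-0
  m6 ⊆ -011-,001-0
  m7 ⊆ -0-11,-011-
  m10 ⊆ -1010 [E]
  m12 ⊆ 0-100,0110-
  m13 ⊆ 0110- [E]
  m22 ⊆ -011-,1-110
  m23 ⊆ -0-11,-011-
  m30 ⊆ 1-110,11-10
E = {-0-11, -1010, 0110-}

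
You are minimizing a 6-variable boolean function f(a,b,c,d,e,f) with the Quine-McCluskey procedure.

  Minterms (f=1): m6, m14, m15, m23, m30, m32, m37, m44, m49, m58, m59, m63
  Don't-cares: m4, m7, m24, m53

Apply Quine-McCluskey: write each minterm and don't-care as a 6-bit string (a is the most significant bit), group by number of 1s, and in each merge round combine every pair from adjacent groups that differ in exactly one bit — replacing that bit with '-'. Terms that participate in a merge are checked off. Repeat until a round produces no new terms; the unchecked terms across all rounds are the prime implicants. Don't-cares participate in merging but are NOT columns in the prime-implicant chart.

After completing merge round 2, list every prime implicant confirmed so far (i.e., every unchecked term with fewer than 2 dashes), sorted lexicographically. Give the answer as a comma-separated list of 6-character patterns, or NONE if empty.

0-0111, 0-1110, 0001-0, 011000, 1-0101, 100000, 101100, 110-01, 111-11, 11101-

[col 0] 000100*, 000110*, 000111*, 001110*, 001111*, 010111*, 011000, 011110*, 100000, 100101*, 101100, 110001*, 110101*, 111010*, 111011*, 111111*
[col 1] 0-0111, 0-1110, 00-110*, 00-111*, 0001-0, 00011-*, 00111-*, 1-0101, 110-01, 111-11, 11101-
[col 2] 00-11-
Prime implicants: 0-0111, 0-1110, 00-11-, 0001-0, 011000, 1-0101, 100000, 101100, 110-01, 111-11, 11101-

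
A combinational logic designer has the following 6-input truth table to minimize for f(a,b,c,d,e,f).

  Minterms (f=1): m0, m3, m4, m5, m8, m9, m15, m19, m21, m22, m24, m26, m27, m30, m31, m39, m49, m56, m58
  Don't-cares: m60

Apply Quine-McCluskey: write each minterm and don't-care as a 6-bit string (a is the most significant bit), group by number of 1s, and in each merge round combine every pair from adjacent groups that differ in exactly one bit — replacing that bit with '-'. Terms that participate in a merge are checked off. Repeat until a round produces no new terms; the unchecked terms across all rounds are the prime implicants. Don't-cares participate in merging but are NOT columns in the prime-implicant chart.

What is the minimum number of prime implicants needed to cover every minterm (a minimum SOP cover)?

Round 0: 000000✓ 000011✓ 000100✓ 000101✓ 001000✓ 001001✓ 001111✓ 010011✓ 010101✓ 010110✓ 011000✓ 011010✓ 011011✓ 011110✓ 011111✓ 100111 110001 111000✓ 111010✓ 111100✓
Round 1: -11000✓ -11010✓ 0-0011 0-0101 0-1000 0-1111 00-000 000-00 00010- 00100- 01-011 01-110 011-10✓ 011-11✓ 0110-0✓ 01101-✓ 01111-✓ 111-00 1110-0✓
Round 2: -110-0 011-1-
PIs = {-110-0, 0-0011, 0-0101, 0-1000, 0-1111, 00-000, 000-00, 00010-, 00100-, 01-011, 01-110, 011-1-, 100111, 110001, 111-00}
Coverage chart:
  m0: 00-000,000-00
  m3: 0-0011 ←essential
  m4: 000-00,00010-
  m5: 0-0101,00010-
  m8: 0-1000,00-000,00100-
  m9: 00100- ←essential
  m15: 0-1111 ←essential
  m19: 0-0011,01-011
  m21: 0-0101 ←essential
  m22: 01-110 ←essential
  m24: -110-0,0-1000
  m26: -110-0,011-1-
  m27: 01-011,011-1-
  m30: 01-110,011-1-
  m31: 0-1111,011-1-
  m39: 100111 ←essential
  m49: 110001 ←essential
  m56: -110-0,111-00
  m58: -110-0 ←essential
Essential: -110-0, 0-0011, 0-0101, 0-1111, 00100-, 01-110, 100111, 110001
Petrick residual → 000-00, 01-011
Min cover (10 terms): bcd'f' + a'c'd'ef + a'c'de'f + a'cdef + a'b'c'e'f' + a'b'cd'e' + a'bd'ef + a'bdef' + ab'c'def + abc'd'e'f

10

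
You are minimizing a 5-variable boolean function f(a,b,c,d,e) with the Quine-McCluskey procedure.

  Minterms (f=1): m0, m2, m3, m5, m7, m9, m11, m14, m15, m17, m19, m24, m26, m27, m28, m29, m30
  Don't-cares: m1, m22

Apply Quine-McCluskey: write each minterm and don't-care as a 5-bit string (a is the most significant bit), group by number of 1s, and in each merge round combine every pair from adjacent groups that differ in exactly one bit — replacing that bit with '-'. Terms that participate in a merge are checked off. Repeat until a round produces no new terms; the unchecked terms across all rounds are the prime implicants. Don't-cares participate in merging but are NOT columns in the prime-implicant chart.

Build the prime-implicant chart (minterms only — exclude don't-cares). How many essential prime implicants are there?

6

size-2^0 implicants → 00000(✓)  00001(✓)  00010(✓)  00011(✓)  00101(✓)  00111(✓)  01001(✓)  01011(✓)  01110(✓)  01111(✓)  10001(✓)  10011(✓)  10110(✓)  11000(✓)  11010(✓)  11011(✓)  11100(✓)  11101(✓)  11110(✓)
size-2^1 implicants → -0001(✓)  -0011(✓)  -1011(✓)  -1110  0-001(✓)  0-011(✓)  0-111(✓)  00-01(✓)  00-11(✓)  000-0(✓)  000-1(✓)  0000-(✓)  0001-(✓)  001-1(✓)  01-11(✓)  010-1(✓)  0111-  1-011(✓)  1-110  100-1(✓)  11-00(✓)  11-10(✓)  110-0(✓)  1101-  111-0(✓)  1110-
size-2^2 implicants → --011  -00-1  0--11  0-0-1  00--1  000--  11--0
Unchecked terms (primes): --011, -00-1, -1110, 0--11, 0-0-1, 00--1, 000--, 0111-, 1-110, 11--0, 1101-, 1110-
Minterm coverage:
  m0 ⊆ 000-- [E]
  m2 ⊆ 000-- [E]
  m3 ⊆ --011,-00-1,0--11,0-0-1,00--1,000--
  m5 ⊆ 00--1 [E]
  m7 ⊆ 0--11,00--1
  m9 ⊆ 0-0-1 [E]
  m11 ⊆ --011,0--11,0-0-1
  m14 ⊆ -1110,0111-
  m15 ⊆ 0--11,0111-
  m17 ⊆ -00-1 [E]
  m19 ⊆ --011,-00-1
  m24 ⊆ 11--0 [E]
  m26 ⊆ 11--0,1101-
  m27 ⊆ --011,1101-
  m28 ⊆ 11--0,1110-
  m29 ⊆ 1110- [E]
  m30 ⊆ -1110,1-110,11--0
E = {-00-1, 0-0-1, 00--1, 000--, 11--0, 1110-}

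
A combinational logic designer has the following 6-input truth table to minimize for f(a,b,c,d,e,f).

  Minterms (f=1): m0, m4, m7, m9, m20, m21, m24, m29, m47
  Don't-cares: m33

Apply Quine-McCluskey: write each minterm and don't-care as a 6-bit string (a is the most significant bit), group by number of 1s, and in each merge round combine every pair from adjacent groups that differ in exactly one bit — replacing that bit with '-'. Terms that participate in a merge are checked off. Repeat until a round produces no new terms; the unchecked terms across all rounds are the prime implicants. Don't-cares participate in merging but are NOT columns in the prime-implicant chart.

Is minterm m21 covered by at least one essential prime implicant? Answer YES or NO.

YES

Round 0: 000000✓ 000100✓ 000111 001001 010100✓ 010101✓ 011000 011101✓ 100001 101111
Round 1: 0-0100 000-00 01-101 01010-
PIs = {0-0100, 000-00, 000111, 001001, 01-101, 01010-, 011000, 100001, 101111}
Coverage chart:
  m0: 000-00 ←essential
  m4: 0-0100,000-00
  m7: 000111 ←essential
  m9: 001001 ←essential
  m20: 0-0100,01010-
  m21: 01-101,01010-
  m24: 011000 ←essential
  m29: 01-101 ←essential
  m47: 101111 ←essential
Essential: 000-00, 000111, 001001, 01-101, 011000, 101111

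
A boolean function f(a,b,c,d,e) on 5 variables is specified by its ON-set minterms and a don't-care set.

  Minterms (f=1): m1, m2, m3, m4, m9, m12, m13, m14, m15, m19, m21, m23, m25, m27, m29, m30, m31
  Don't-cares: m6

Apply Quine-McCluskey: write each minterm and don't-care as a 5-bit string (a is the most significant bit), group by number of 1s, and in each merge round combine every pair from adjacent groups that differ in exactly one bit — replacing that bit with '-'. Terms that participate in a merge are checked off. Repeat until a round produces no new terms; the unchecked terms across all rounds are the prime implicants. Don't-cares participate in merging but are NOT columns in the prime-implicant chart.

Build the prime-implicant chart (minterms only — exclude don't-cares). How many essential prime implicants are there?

3

[col 0] 00001*, 00010*, 00011*, 00100*, 00110*, 01001*, 01100*, 01101*, 01110*, 01111*, 10011*, 10101*, 10111*, 11001*, 11011*, 11101*, 11110*, 11111*
[col 1] -0011, -1001*, -1101*, -1110*, -1111*, 0-001, 0-100*, 0-110*, 00-10, 000-1, 0001-, 001-0*, 01-01*, 011-0*, 011-1*, 0110-*, 0111-*, 1-011*, 1-101*, 1-111*, 10-11*, 101-1*, 11-01*, 11-11*, 110-1*, 111-1*, 1111-*
[col 2] -1-01, -11-1, -111-, 0-1-0, 011--, 1--11, 1-1-1, 11--1
Prime implicants: -0011, -1-01, -11-1, -111-, 0-001, 0-1-0, 00-10, 000-1, 0001-, 011--, 1--11, 1-1-1, 11--1
PI chart (minterm → PIs covering it):
  1 | 0-001,000-1
  2 | 00-10,0001-
  3 | -0011,000-1,0001-
  4 | 0-1-0  (sole → essential)
  9 | -1-01,0-001
  12 | 0-1-0,011--
  13 | -1-01,-11-1,011--
  14 | -111-,0-1-0,011--
  15 | -11-1,-111-,011--
  19 | -0011,1--11
  21 | 1-1-1  (sole → essential)
  23 | 1--11,1-1-1
  25 | -1-01,11--1
  27 | 1--11,11--1
  29 | -1-01,-11-1,1-1-1,11--1
  30 | -111-  (sole → essential)
  31 | -11-1,-111-,1--11,1-1-1,11--1
Essential prime implicants: -111-, 0-1-0, 1-1-1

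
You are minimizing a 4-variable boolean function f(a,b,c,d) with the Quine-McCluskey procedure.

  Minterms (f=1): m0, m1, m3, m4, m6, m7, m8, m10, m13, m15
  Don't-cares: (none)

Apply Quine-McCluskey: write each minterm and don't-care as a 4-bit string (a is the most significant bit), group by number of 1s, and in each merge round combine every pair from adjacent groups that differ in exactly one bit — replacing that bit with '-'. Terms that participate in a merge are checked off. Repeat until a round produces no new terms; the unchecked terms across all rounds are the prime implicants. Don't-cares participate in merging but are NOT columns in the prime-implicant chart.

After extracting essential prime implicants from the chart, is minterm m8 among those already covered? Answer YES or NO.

YES

size-2^0 implicants → 0000(✓)  0001(✓)  0011(✓)  0100(✓)  0110(✓)  0111(✓)  1000(✓)  1010(✓)  1101(✓)  1111(✓)
size-2^1 implicants → -000  -111  0-00  0-11  00-1  000-  01-0  011-  10-0  11-1
Unchecked terms (primes): -000, -111, 0-00, 0-11, 00-1, 000-, 01-0, 011-, 10-0, 11-1
Minterm coverage:
  m0 ⊆ -000,0-00,000-
  m1 ⊆ 00-1,000-
  m3 ⊆ 0-11,00-1
  m4 ⊆ 0-00,01-0
  m6 ⊆ 01-0,011-
  m7 ⊆ -111,0-11,011-
  m8 ⊆ -000,10-0
  m10 ⊆ 10-0 [E]
  m13 ⊆ 11-1 [E]
  m15 ⊆ -111,11-1
E = {10-0, 11-1}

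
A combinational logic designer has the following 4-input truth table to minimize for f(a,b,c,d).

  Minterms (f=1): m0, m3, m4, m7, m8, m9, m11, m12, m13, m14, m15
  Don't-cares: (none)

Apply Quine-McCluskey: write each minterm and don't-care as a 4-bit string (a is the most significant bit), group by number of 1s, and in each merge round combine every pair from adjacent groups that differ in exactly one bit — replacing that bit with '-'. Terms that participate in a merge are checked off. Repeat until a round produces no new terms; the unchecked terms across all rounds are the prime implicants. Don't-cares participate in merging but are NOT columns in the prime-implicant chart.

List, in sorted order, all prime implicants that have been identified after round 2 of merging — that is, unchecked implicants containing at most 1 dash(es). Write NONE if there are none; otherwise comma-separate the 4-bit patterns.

Round 0: 0000✓ 0011✓ 0100✓ 0111✓ 1000✓ 1001✓ 1011✓ 1100✓ 1101✓ 1110✓ 1111✓
Round 1: -000✓ -011✓ -100✓ -111✓ 0-00✓ 0-11✓ 1-00✓ 1-01✓ 1-11✓ 10-1✓ 100-✓ 11-0✓ 11-1✓ 110-✓ 111-✓
Round 2: --00 --11 1--1 1-0- 11--
PIs = {--00, --11, 1--1, 1-0-, 11--}

NONE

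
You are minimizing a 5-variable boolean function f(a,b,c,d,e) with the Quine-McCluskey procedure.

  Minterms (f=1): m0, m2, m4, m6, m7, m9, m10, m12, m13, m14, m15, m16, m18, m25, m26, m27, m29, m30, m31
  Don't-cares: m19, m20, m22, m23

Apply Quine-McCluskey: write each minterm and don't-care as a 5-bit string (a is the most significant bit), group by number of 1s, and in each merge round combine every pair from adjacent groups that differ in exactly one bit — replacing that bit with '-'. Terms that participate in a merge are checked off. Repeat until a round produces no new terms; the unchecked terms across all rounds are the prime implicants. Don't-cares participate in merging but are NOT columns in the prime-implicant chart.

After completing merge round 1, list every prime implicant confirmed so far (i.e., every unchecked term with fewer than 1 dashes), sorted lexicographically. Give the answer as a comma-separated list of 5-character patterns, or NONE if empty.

NONE

Round 0: 00000✓ 00010✓ 00100✓ 00110✓ 00111✓ 01001✓ 01010✓ 01100✓ 01101✓ 01110✓ 01111✓ 10000✓ 10010✓ 10011✓ 10100✓ 10110✓ 10111✓ 11001✓ 11010✓ 11011✓ 11101✓ 11110✓ 11111✓
Round 1: -0000✓ -0010✓ -0100✓ -0110✓ -0111✓ -1001✓ -1010✓ -1101✓ -1110✓ -1111✓ 0-010✓ 0-100✓ 0-110✓ 0-111✓ 00-00✓ 00-10✓ 000-0✓ 001-0✓ 0011-✓ 01-01✓ 01-10✓ 011-0✓ 011-1✓ 0110-✓ 0111-✓ 1-010✓ 1-011✓ 1-110✓ 1-111✓ 10-00✓ 10-10✓ 10-11✓ 100-0✓ 1001-✓ 101-0✓ 1011-✓ 11-01✓ 11-10✓ 11-11✓ 110-1✓ 1101-✓ 111-1✓ 1111-✓
Round 2: --010✓ --110✓ --111✓ -0-00✓ -0-10✓ -00-0✓ -01-0✓ -011-✓ -1-01 -1-10✓ -11-1 -111-✓ 0--10✓ 0-1-0 0-11-✓ 00--0✓ 011-- 1--10✓ 1--11✓ 1-01-✓ 1-11-✓ 10--0✓ 10-1-✓ 11--1 11-1-✓
Round 3: ---10 --11- -0--0 1--1-
PIs = {---10, --11-, -0--0, -1-01, -11-1, 0-1-0, 011--, 1--1-, 11--1}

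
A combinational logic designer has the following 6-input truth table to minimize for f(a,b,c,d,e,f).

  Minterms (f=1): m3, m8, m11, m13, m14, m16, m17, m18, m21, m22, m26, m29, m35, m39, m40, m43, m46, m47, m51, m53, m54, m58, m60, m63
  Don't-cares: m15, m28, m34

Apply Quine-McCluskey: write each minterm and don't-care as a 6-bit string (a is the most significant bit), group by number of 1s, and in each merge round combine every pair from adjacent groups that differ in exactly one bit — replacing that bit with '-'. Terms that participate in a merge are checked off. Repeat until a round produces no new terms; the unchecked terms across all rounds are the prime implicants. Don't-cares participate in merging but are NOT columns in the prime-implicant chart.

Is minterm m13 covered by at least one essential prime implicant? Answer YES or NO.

NO

size-2^0 implicants → 000011(✓)  001000(✓)  001011(✓)  001101(✓)  001110(✓)  001111(✓)  010000(✓)  010001(✓)  010010(✓)  010101(✓)  010110(✓)  011010(✓)  011100(✓)  011101(✓)  100010(✓)  100011(✓)  100111(✓)  101000(✓)  101011(✓)  101110(✓)  101111(✓)  110011(✓)  110101(✓)  110110(✓)  111010(✓)  111100(✓)  111111(✓)
size-2^1 implicants → -00011(✓)  -01000  -01011(✓)  -01110(✓)  -01111(✓)  -10101  -10110  -11010  -11100  0-1101  00-011(✓)  001-11(✓)  0011-1  00111-(✓)  01-010  01-101  010-01  010-10  0100-0  01000-  01110-  1-0011  1-1111  10-011(✓)  10-111(✓)  100-11(✓)  10001-  101-11(✓)  10111-(✓)
size-2^2 implicants → -0-011  -01-11  -0111-  10--11
Unchecked terms (primes): -0-011, -01-11, -01000, -0111-, -10101, -10110, -11010, -11100, 0-1101, 0011-1, 01-010, 01-101, 010-01, 010-10, 0100-0, 01000-, 01110-, 1-0011, 1-1111, 10--11, 10001-
Minterm coverage:
  m3 ⊆ -0-011 [E]
  m8 ⊆ -01000 [E]
  m11 ⊆ -0-011,-01-11
  m13 ⊆ 0-1101,0011-1
  m14 ⊆ -0111- [E]
  m16 ⊆ 0100-0,01000-
  m17 ⊆ 010-01,01000-
  m18 ⊆ 01-010,010-10,0100-0
  m21 ⊆ -10101,01-101,010-01
  m22 ⊆ -10110,010-10
  m26 ⊆ -11010,01-010
  m29 ⊆ 0-1101,01-101,01110-
  m35 ⊆ -0-011,1-0011,10--11,10001-
  m39 ⊆ 10--11 [E]
  m40 ⊆ -01000 [E]
  m43 ⊆ -0-011,-01-11,10--11
  m46 ⊆ -0111- [E]
  m47 ⊆ -01-11,-0111-,1-1111,10--11
  m51 ⊆ 1-0011 [E]
  m53 ⊆ -10101 [E]
  m54 ⊆ -10110 [E]
  m58 ⊆ -11010 [E]
  m60 ⊆ -11100 [E]
  m63 ⊆ 1-1111 [E]
E = {-0-011, -01000, -0111-, -10101, -10110, -11010, -11100, 1-0011, 1-1111, 10--11}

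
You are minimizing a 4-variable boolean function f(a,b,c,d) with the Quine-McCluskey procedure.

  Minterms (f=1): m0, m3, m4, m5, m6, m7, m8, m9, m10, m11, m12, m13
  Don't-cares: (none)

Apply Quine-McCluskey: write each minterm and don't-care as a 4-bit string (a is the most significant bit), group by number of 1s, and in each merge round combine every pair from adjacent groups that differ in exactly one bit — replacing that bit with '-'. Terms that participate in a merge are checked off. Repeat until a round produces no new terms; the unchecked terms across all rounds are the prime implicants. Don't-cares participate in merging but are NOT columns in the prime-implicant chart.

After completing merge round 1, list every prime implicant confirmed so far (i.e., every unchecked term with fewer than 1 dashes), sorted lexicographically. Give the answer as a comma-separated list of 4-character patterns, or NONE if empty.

NONE

Round 0: 0000✓ 0011✓ 0100✓ 0101✓ 0110✓ 0111✓ 1000✓ 1001✓ 1010✓ 1011✓ 1100✓ 1101✓
Round 1: -000✓ -011 -100✓ -101✓ 0-00✓ 0-11 01-0✓ 01-1✓ 010-✓ 011-✓ 1-00✓ 1-01✓ 10-0✓ 10-1✓ 100-✓ 101-✓ 110-✓
Round 2: --00 -10- 01-- 1-0- 10--
PIs = {--00, -011, -10-, 0-11, 01--, 1-0-, 10--}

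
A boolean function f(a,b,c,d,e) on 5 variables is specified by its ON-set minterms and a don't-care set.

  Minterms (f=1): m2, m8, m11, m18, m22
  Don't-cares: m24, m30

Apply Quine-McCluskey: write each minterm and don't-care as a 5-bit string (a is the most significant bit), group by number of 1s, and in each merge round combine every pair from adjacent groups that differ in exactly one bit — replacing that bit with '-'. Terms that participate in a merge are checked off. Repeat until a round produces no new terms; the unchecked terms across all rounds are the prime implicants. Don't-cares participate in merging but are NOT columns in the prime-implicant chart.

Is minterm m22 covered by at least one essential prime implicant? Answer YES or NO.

[col 0] 00010*, 01000*, 01011, 10010*, 10110*, 11000*, 11110*
[col 1] -0010, -1000, 1-110, 10-10
Prime implicants: -0010, -1000, 01011, 1-110, 10-10
PI chart (minterm → PIs covering it):
  2 | -0010  (sole → essential)
  8 | -1000  (sole → essential)
  11 | 01011  (sole → essential)
  18 | -0010,10-10
  22 | 1-110,10-10
Essential prime implicants: -0010, -1000, 01011

NO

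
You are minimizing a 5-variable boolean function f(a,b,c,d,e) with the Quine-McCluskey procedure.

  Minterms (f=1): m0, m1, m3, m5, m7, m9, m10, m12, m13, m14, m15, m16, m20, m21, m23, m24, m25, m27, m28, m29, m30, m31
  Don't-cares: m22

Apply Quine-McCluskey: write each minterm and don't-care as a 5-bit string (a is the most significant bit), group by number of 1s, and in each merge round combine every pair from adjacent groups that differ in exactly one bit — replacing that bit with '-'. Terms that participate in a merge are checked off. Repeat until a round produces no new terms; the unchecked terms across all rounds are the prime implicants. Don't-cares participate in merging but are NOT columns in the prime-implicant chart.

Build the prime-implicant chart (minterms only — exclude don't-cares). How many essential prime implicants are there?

Round 0: 00000✓ 00001✓ 00011✓ 00101✓ 00111✓ 01001✓ 01010✓ 01100✓ 01101✓ 01110✓ 01111✓ 10000✓ 10100✓ 10101✓ 10110✓ 10111✓ 11000✓ 11001✓ 11011✓ 11100✓ 11101✓ 11110✓ 11111✓
Round 1: -0000 -0101✓ -0111✓ -1001✓ -1100✓ -1101✓ -1110✓ -1111✓ 0-001✓ 0-101✓ 0-111✓ 00-01✓ 00-11✓ 000-1✓ 0000- 001-1✓ 01-01✓ 01-10 011-0✓ 011-1✓ 0110-✓ 0111-✓ 1-000✓ 1-100✓ 1-101✓ 1-110✓ 1-111✓ 10-00✓ 101-0✓ 101-1✓ 1010-✓ 1011-✓ 11-00✓ 11-01✓ 11-11✓ 110-1✓ 1100-✓ 111-0✓ 111-1✓ 1110-✓ 1111-✓
Round 2: --101✓ --111✓ -01-1✓ -1-01 -11-0✓ -11-1✓ -110-✓ -111-✓ 0--01 0-1-1✓ 00--1 011--✓ 1--00 1-1-0✓ 1-1-1✓ 1-10-✓ 1-11-✓ 101--✓ 11--1 11-0- 111--✓
Round 3: --1-1 -11-- 1-1--
PIs = {--1-1, -0000, -1-01, -11--, 0--01, 00--1, 0000-, 01-10, 1--00, 1-1--, 11--1, 11-0-}
Coverage chart:
  m0: -0000,0000-
  m1: 0--01,00--1,0000-
  m3: 00--1 ←essential
  m5: --1-1,0--01,00--1
  m7: --1-1,00--1
  m9: -1-01,0--01
  m10: 01-10 ←essential
  m12: -11-- ←essential
  m13: --1-1,-1-01,-11--,0--01
  m14: -11--,01-10
  m15: --1-1,-11--
  m16: -0000,1--00
  m20: 1--00,1-1--
  m21: --1-1,1-1--
  m23: --1-1,1-1--
  m24: 1--00,11-0-
  m25: -1-01,11--1,11-0-
  m27: 11--1 ←essential
  m28: -11--,1--00,1-1--,11-0-
  m29: --1-1,-1-01,-11--,1-1--,11--1,11-0-
  m30: -11--,1-1--
  m31: --1-1,-11--,1-1--,11--1
Essential: -11--, 00--1, 01-10, 11--1

4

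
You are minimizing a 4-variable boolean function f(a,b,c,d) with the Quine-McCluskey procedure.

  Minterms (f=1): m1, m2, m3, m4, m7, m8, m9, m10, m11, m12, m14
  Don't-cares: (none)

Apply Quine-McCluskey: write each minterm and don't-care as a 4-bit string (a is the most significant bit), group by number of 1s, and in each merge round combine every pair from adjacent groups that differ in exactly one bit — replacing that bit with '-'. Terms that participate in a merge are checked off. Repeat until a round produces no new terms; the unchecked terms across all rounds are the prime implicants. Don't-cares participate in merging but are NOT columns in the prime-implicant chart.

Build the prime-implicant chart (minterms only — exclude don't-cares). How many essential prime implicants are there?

[col 0] 0001*, 0010*, 0011*, 0100*, 0111*, 1000*, 1001*, 1010*, 1011*, 1100*, 1110*
[col 1] -001*, -010*, -011*, -100, 0-11, 00-1*, 001-*, 1-00*, 1-10*, 10-0*, 10-1*, 100-*, 101-*, 11-0*
[col 2] -0-1, -01-, 1--0, 10--
Prime implicants: -0-1, -01-, -100, 0-11, 1--0, 10--
PI chart (minterm → PIs covering it):
  1 | -0-1  (sole → essential)
  2 | -01-  (sole → essential)
  3 | -0-1,-01-,0-11
  4 | -100  (sole → essential)
  7 | 0-11  (sole → essential)
  8 | 1--0,10--
  9 | -0-1,10--
  10 | -01-,1--0,10--
  11 | -0-1,-01-,10--
  12 | -100,1--0
  14 | 1--0  (sole → essential)
Essential prime implicants: -0-1, -01-, -100, 0-11, 1--0

5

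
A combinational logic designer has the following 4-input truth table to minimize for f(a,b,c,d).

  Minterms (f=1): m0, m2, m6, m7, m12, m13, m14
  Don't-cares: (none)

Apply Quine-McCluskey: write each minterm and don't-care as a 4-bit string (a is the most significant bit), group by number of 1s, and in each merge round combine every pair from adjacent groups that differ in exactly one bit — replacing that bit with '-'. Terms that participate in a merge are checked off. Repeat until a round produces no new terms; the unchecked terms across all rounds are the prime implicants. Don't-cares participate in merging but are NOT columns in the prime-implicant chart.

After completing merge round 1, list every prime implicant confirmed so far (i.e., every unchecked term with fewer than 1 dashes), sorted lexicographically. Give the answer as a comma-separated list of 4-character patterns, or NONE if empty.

[col 0] 0000*, 0010*, 0110*, 0111*, 1100*, 1101*, 1110*
[col 1] -110, 0-10, 00-0, 011-, 11-0, 110-
Prime implicants: -110, 0-10, 00-0, 011-, 11-0, 110-

NONE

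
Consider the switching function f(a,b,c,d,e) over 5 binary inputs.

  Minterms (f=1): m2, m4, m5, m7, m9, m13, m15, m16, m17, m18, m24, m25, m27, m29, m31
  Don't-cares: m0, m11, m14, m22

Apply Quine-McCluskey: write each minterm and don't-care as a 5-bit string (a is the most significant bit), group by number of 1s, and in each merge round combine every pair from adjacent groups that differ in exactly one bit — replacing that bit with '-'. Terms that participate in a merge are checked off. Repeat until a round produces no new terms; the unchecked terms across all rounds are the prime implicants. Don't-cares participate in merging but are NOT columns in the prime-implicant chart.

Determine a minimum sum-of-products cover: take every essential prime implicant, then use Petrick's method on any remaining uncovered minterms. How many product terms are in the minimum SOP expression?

[col 0] 00000*, 00010*, 00100*, 00101*, 00111*, 01001*, 01011*, 01101*, 01110*, 01111*, 10000*, 10001*, 10010*, 10110*, 11000*, 11001*, 11011*, 11101*, 11111*
[col 1] -0000*, -0010*, -1001*, -1011*, -1101*, -1111*, 0-101*, 0-111*, 00-00, 000-0*, 001-1*, 0010-, 01-01*, 01-11*, 010-1*, 011-1*, 0111-, 1-000*, 1-001*, 10-10, 100-0*, 1000-*, 11-01*, 11-11*, 110-1*, 1100-*, 111-1*
[col 2] -00-0, -1-01*, -1-11*, -10-1*, -11-1*, 0-1-1, 01--1*, 1-00-, 11--1*
[col 3] -1--1
Prime implicants: -00-0, -1--1, 0-1-1, 00-00, 0010-, 0111-, 1-00-, 10-10
PI chart (minterm → PIs covering it):
  2 | -00-0  (sole → essential)
  4 | 00-00,0010-
  5 | 0-1-1,0010-
  7 | 0-1-1  (sole → essential)
  9 | -1--1  (sole → essential)
  13 | -1--1,0-1-1
  15 | -1--1,0-1-1,0111-
  16 | -00-0,1-00-
  17 | 1-00-  (sole → essential)
  18 | -00-0,10-10
  24 | 1-00-  (sole → essential)
  25 | -1--1,1-00-
  27 | -1--1  (sole → essential)
  29 | -1--1  (sole → essential)
  31 | -1--1  (sole → essential)
Essential prime implicants: -00-0, -1--1, 0-1-1, 1-00-
Petrick residual → 00-00
Minimum SOP uses 5 PIs: b'c'e' + be + a'ce + a'b'd'e' + ac'd'

5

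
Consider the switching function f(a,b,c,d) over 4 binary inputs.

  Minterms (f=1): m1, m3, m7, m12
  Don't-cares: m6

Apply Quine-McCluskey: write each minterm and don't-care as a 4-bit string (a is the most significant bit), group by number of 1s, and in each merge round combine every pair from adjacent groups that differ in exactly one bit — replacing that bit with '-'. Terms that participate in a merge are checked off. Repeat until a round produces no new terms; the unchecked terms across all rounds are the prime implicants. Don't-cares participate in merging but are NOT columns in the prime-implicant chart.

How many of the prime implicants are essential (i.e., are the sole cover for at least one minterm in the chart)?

2

size-2^0 implicants → 0001(✓)  0011(✓)  0110(✓)  0111(✓)  1100
size-2^1 implicants → 0-11  00-1  011-
Unchecked terms (primes): 0-11, 00-1, 011-, 1100
Minterm coverage:
  m1 ⊆ 00-1 [E]
  m3 ⊆ 0-11,00-1
  m7 ⊆ 0-11,011-
  m12 ⊆ 1100 [E]
E = {00-1, 1100}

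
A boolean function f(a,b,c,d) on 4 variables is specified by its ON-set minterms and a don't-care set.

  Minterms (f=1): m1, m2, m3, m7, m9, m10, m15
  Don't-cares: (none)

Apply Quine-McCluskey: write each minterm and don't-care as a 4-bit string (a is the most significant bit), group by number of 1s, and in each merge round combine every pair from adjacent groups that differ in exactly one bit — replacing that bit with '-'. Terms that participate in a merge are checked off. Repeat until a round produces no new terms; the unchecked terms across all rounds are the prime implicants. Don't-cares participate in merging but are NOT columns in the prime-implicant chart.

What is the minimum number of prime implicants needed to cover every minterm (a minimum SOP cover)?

4

size-2^0 implicants → 0001(✓)  0010(✓)  0011(✓)  0111(✓)  1001(✓)  1010(✓)  1111(✓)
size-2^1 implicants → -001  -010  -111  0-11  00-1  001-
Unchecked terms (primes): -001, -010, -111, 0-11, 00-1, 001-
Minterm coverage:
  m1 ⊆ -001,00-1
  m2 ⊆ -010,001-
  m3 ⊆ 0-11,00-1,001-
  m7 ⊆ -111,0-11
  m9 ⊆ -001 [E]
  m10 ⊆ -010 [E]
  m15 ⊆ -111 [E]
E = {-001, -010, -111}
Petrick residual → 0-11
Cover = b'c'd + b'cd' + bcd + a'cd  |cover|=4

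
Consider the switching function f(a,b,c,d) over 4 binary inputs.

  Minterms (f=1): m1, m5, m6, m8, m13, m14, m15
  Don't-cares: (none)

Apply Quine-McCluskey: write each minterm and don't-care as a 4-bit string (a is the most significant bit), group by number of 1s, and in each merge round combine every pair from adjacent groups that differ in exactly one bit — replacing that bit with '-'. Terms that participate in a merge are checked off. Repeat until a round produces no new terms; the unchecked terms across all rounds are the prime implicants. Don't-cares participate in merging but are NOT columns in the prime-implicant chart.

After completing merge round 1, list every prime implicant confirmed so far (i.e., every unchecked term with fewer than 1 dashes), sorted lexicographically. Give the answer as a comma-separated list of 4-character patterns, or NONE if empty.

Round 0: 0001✓ 0101✓ 0110✓ 1000 1101✓ 1110✓ 1111✓
Round 1: -101 -110 0-01 11-1 111-
PIs = {-101, -110, 0-01, 1000, 11-1, 111-}

1000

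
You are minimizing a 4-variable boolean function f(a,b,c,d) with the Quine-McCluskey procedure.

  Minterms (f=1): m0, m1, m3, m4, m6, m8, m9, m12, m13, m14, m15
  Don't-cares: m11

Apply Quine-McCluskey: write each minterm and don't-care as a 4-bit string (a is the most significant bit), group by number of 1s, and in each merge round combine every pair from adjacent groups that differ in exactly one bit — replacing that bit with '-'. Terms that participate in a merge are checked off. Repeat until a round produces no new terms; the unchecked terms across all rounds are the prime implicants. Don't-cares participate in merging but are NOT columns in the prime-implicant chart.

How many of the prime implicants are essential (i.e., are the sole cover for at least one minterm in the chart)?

2

[col 0] 0000*, 0001*, 0011*, 0100*, 0110*, 1000*, 1001*, 1011*, 1100*, 1101*, 1110*, 1111*
[col 1] -000*, -001*, -011*, -100*, -110*, 0-00*, 00-1*, 000-*, 01-0*, 1-00*, 1-01*, 1-11*, 10-1*, 100-*, 11-0*, 11-1*, 110-*, 111-*
[col 2] --00, -0-1, -00-, -1-0, 1--1, 1-0-, 11--
Prime implicants: --00, -0-1, -00-, -1-0, 1--1, 1-0-, 11--
PI chart (minterm → PIs covering it):
  0 | --00,-00-
  1 | -0-1,-00-
  3 | -0-1  (sole → essential)
  4 | --00,-1-0
  6 | -1-0  (sole → essential)
  8 | --00,-00-,1-0-
  9 | -0-1,-00-,1--1,1-0-
  12 | --00,-1-0,1-0-,11--
  13 | 1--1,1-0-,11--
  14 | -1-0,11--
  15 | 1--1,11--
Essential prime implicants: -0-1, -1-0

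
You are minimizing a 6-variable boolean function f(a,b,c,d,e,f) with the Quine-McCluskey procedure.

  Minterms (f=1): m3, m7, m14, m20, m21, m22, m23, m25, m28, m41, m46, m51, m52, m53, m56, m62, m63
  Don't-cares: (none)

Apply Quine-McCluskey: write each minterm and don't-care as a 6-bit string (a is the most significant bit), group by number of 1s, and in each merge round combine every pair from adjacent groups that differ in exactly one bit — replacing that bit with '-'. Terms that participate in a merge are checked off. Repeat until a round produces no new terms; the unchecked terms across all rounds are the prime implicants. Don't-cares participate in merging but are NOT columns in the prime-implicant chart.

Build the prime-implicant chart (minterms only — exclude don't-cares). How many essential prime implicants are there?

10

[col 0] 000011*, 000111*, 001110*, 010100*, 010101*, 010110*, 010111*, 011001, 011100*, 101001, 101110*, 110011, 110100*, 110101*, 111000, 111110*, 111111*
[col 1] -01110, -10100*, -10101*, 0-0111, 000-11, 01-100, 0101-0*, 0101-1*, 01010-*, 01011-*, 1-1110, 11010-*, 11111-
[col 2] -1010-, 0101--
Prime implicants: -01110, -1010-, 0-0111, 000-11, 01-100, 0101--, 011001, 1-1110, 101001, 110011, 111000, 11111-
PI chart (minterm → PIs covering it):
  3 | 000-11  (sole → essential)
  7 | 0-0111,000-11
  14 | -01110  (sole → essential)
  20 | -1010-,01-100,0101--
  21 | -1010-,0101--
  22 | 0101--  (sole → essential)
  23 | 0-0111,0101--
  25 | 011001  (sole → essential)
  28 | 01-100  (sole → essential)
  41 | 101001  (sole → essential)
  46 | -01110,1-1110
  51 | 110011  (sole → essential)
  52 | -1010-  (sole → essential)
  53 | -1010-  (sole → essential)
  56 | 111000  (sole → essential)
  62 | 1-1110,11111-
  63 | 11111-  (sole → essential)
Essential prime implicants: -01110, -1010-, 000-11, 01-100, 0101--, 011001, 101001, 110011, 111000, 11111-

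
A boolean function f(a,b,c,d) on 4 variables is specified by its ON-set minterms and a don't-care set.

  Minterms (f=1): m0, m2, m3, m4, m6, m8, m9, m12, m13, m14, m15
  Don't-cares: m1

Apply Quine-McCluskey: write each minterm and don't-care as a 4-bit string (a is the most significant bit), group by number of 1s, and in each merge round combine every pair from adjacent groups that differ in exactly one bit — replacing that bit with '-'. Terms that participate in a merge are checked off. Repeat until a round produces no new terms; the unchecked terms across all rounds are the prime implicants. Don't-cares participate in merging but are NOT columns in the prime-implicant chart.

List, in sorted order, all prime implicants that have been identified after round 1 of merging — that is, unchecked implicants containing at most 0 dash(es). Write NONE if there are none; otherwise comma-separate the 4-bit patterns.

Round 0: 0000✓ 0001✓ 0010✓ 0011✓ 0100✓ 0110✓ 1000✓ 1001✓ 1100✓ 1101✓ 1110✓ 1111✓
Round 1: -000✓ -001✓ -100✓ -110✓ 0-00✓ 0-10✓ 00-0✓ 00-1✓ 000-✓ 001-✓ 01-0✓ 1-00✓ 1-01✓ 100-✓ 11-0✓ 11-1✓ 110-✓ 111-✓
Round 2: --00 -00- -1-0 0--0 00-- 1-0- 11--
PIs = {--00, -00-, -1-0, 0--0, 00--, 1-0-, 11--}

NONE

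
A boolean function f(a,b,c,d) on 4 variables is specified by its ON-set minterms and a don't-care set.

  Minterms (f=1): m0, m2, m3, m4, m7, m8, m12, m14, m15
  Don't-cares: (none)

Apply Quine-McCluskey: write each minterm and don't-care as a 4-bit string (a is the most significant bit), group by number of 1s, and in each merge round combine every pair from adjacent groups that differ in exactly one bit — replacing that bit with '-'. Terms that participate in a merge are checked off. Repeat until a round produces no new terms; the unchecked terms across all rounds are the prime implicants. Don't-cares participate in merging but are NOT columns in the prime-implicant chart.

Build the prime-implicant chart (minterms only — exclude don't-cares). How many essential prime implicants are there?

[col 0] 0000*, 0010*, 0011*, 0100*, 0111*, 1000*, 1100*, 1110*, 1111*
[col 1] -000*, -100*, -111, 0-00*, 0-11, 00-0, 001-, 1-00*, 11-0, 111-
[col 2] --00
Prime implicants: --00, -111, 0-11, 00-0, 001-, 11-0, 111-
PI chart (minterm → PIs covering it):
  0 | --00,00-0
  2 | 00-0,001-
  3 | 0-11,001-
  4 | --00  (sole → essential)
  7 | -111,0-11
  8 | --00  (sole → essential)
  12 | --00,11-0
  14 | 11-0,111-
  15 | -111,111-
Essential prime implicants: --00

1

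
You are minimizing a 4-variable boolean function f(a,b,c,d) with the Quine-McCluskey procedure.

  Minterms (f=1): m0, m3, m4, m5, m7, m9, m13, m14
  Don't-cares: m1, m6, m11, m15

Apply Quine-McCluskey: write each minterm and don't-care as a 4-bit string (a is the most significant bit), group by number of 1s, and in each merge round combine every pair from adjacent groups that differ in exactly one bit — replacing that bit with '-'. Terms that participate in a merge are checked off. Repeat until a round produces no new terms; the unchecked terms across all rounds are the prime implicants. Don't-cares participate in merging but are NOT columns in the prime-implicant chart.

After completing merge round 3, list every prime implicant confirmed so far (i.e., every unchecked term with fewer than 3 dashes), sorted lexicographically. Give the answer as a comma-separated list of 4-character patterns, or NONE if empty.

-11-, 0-0-, 01--

size-2^0 implicants → 0000(✓)  0001(✓)  0011(✓)  0100(✓)  0101(✓)  0110(✓)  0111(✓)  1001(✓)  1011(✓)  1101(✓)  1110(✓)  1111(✓)
size-2^1 implicants → -001(✓)  -011(✓)  -101(✓)  -110(✓)  -111(✓)  0-00(✓)  0-01(✓)  0-11(✓)  00-1(✓)  000-(✓)  01-0(✓)  01-1(✓)  010-(✓)  011-(✓)  1-01(✓)  1-11(✓)  10-1(✓)  11-1(✓)  111-(✓)
size-2^2 implicants → --01(✓)  --11(✓)  -0-1(✓)  -1-1(✓)  -11-  0--1(✓)  0-0-  01--  1--1(✓)
size-2^3 implicants → ---1
Unchecked terms (primes): ---1, -11-, 0-0-, 01--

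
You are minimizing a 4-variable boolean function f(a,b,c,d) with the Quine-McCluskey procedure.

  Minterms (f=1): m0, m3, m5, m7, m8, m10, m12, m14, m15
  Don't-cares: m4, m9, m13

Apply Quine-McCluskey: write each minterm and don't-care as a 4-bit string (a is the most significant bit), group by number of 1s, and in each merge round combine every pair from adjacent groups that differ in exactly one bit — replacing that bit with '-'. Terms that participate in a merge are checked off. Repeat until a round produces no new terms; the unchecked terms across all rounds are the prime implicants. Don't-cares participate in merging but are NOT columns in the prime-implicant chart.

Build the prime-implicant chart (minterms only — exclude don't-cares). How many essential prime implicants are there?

[col 0] 0000*, 0011*, 0100*, 0101*, 0111*, 1000*, 1001*, 1010*, 1100*, 1101*, 1110*, 1111*
[col 1] -000*, -100*, -101*, -111*, 0-00*, 0-11, 01-1*, 010-*, 1-00*, 1-01*, 1-10*, 10-0*, 100-*, 11-0*, 11-1*, 110-*, 111-*
[col 2] --00, -1-1, -10-, 1--0, 1-0-, 11--
Prime implicants: --00, -1-1, -10-, 0-11, 1--0, 1-0-, 11--
PI chart (minterm → PIs covering it):
  0 | --00  (sole → essential)
  3 | 0-11  (sole → essential)
  5 | -1-1,-10-
  7 | -1-1,0-11
  8 | --00,1--0,1-0-
  10 | 1--0  (sole → essential)
  12 | --00,-10-,1--0,1-0-,11--
  14 | 1--0,11--
  15 | -1-1,11--
Essential prime implicants: --00, 0-11, 1--0

3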